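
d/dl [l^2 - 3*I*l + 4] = 2*l - 3*I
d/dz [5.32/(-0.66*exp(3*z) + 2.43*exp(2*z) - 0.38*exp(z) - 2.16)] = (10.5336*exp(2*z) - 25.8552*exp(z) + 2.0216)*exp(z)/(0.66*exp(3*z) - 2.43*exp(2*z) + 0.38*exp(z) + 2.16)^2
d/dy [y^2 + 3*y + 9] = 2*y + 3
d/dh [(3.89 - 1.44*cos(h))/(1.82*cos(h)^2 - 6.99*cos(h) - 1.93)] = (-2.6208*cos(h)^2 + 14.1596*cos(h) - 29.9703)*sin(h)/(3.3124*cos(h)^4 - 25.4436*cos(h)^3 + 41.8349*cos(h)^2 + 26.9814*cos(h) + 3.7249)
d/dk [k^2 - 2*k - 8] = 2*k - 2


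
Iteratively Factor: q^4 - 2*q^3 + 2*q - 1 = (q - 1)*(q^3 - q^2 - q + 1) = (q - 1)^2*(q^2 - 1) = (q - 1)^3*(q + 1)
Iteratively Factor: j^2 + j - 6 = (j - 2)*(j + 3)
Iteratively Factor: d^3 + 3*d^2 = (d)*(d^2 + 3*d) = d*(d + 3)*(d)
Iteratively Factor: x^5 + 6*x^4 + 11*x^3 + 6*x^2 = (x + 1)*(x^4 + 5*x^3 + 6*x^2) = (x + 1)*(x + 2)*(x^3 + 3*x^2) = x*(x + 1)*(x + 2)*(x^2 + 3*x) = x^2*(x + 1)*(x + 2)*(x + 3)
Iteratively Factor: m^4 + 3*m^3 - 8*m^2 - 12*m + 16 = (m - 2)*(m^3 + 5*m^2 + 2*m - 8) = (m - 2)*(m - 1)*(m^2 + 6*m + 8) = (m - 2)*(m - 1)*(m + 4)*(m + 2)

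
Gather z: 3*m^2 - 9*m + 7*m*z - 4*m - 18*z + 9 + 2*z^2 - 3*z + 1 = 3*m^2 - 13*m + 2*z^2 + z*(7*m - 21) + 10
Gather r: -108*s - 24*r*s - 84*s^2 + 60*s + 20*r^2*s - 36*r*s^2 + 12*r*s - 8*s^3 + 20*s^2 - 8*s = 20*r^2*s + r*(-36*s^2 - 12*s) - 8*s^3 - 64*s^2 - 56*s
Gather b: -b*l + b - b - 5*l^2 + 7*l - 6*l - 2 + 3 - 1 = -b*l - 5*l^2 + l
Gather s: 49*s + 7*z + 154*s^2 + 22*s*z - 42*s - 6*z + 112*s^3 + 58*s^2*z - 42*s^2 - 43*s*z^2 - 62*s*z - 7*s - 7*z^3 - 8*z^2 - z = 112*s^3 + s^2*(58*z + 112) + s*(-43*z^2 - 40*z) - 7*z^3 - 8*z^2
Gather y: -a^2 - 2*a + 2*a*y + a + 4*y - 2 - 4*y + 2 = -a^2 + 2*a*y - a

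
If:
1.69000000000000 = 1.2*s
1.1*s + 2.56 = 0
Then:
No Solution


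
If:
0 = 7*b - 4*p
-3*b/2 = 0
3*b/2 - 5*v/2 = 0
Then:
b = 0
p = 0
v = 0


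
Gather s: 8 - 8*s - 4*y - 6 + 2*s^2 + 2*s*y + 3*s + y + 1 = 2*s^2 + s*(2*y - 5) - 3*y + 3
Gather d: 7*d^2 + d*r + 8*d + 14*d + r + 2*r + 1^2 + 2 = 7*d^2 + d*(r + 22) + 3*r + 3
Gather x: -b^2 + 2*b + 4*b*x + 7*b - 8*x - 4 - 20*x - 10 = -b^2 + 9*b + x*(4*b - 28) - 14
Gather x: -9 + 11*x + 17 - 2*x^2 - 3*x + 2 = -2*x^2 + 8*x + 10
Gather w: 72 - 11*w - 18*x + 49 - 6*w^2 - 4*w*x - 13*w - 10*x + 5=-6*w^2 + w*(-4*x - 24) - 28*x + 126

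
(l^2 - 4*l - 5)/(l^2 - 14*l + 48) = (l^2 - 4*l - 5)/(l^2 - 14*l + 48)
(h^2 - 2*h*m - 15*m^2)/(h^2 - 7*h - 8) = (-h^2 + 2*h*m + 15*m^2)/(-h^2 + 7*h + 8)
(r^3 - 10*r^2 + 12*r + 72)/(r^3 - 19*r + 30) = (r^3 - 10*r^2 + 12*r + 72)/(r^3 - 19*r + 30)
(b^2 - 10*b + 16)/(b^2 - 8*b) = (b - 2)/b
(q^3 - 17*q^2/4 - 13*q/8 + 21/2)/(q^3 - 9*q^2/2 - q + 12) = (q - 7/4)/(q - 2)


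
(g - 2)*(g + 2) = g^2 - 4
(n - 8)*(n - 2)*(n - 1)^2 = n^4 - 12*n^3 + 37*n^2 - 42*n + 16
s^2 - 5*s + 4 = (s - 4)*(s - 1)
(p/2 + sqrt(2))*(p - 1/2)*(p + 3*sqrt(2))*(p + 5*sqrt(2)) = p^4/2 - p^3/4 + 5*sqrt(2)*p^3 - 5*sqrt(2)*p^2/2 + 31*p^2 - 31*p/2 + 30*sqrt(2)*p - 15*sqrt(2)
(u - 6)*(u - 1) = u^2 - 7*u + 6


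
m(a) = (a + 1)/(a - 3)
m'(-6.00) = -0.05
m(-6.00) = 0.56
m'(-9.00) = -0.03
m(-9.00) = 0.67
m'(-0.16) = -0.40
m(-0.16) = -0.27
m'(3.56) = -12.76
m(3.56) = 8.14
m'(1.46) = -1.69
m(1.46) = -1.60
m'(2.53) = -18.11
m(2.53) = -7.51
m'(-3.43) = -0.10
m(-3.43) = 0.38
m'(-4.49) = -0.07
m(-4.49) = 0.47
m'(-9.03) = -0.03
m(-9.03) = 0.67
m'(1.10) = -1.11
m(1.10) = -1.11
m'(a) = 1/(a - 3) - (a + 1)/(a - 3)^2 = -4/(a - 3)^2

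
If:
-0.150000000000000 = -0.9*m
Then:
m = 0.17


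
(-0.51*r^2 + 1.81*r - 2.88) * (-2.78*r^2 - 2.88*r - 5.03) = 1.4178*r^4 - 3.563*r^3 + 5.3589*r^2 - 0.809900000000001*r + 14.4864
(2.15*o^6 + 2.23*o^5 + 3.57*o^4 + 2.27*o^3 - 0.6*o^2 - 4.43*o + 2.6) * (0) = 0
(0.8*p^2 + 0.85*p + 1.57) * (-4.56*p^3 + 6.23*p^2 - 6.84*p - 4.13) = -3.648*p^5 + 1.108*p^4 - 7.3357*p^3 + 0.6631*p^2 - 14.2493*p - 6.4841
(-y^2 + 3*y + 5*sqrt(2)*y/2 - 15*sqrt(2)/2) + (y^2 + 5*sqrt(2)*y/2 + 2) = 3*y + 5*sqrt(2)*y - 15*sqrt(2)/2 + 2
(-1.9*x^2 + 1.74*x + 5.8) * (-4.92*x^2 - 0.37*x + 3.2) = 9.348*x^4 - 7.8578*x^3 - 35.2598*x^2 + 3.422*x + 18.56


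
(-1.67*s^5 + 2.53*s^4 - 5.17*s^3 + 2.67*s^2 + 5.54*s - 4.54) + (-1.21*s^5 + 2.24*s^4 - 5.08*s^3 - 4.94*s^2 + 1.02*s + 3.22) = -2.88*s^5 + 4.77*s^4 - 10.25*s^3 - 2.27*s^2 + 6.56*s - 1.32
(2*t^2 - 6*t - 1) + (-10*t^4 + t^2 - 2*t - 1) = -10*t^4 + 3*t^2 - 8*t - 2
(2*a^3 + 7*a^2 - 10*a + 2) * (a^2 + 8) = 2*a^5 + 7*a^4 + 6*a^3 + 58*a^2 - 80*a + 16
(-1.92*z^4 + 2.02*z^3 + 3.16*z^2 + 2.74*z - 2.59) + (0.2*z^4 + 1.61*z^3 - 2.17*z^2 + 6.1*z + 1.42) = -1.72*z^4 + 3.63*z^3 + 0.99*z^2 + 8.84*z - 1.17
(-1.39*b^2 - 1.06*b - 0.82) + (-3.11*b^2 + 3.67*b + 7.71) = -4.5*b^2 + 2.61*b + 6.89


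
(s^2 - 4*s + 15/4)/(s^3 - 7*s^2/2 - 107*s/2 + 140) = (s - 3/2)/(s^2 - s - 56)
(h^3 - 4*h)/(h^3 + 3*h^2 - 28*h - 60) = h*(h - 2)/(h^2 + h - 30)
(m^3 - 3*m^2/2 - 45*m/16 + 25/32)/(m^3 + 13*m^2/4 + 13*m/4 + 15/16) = (8*m^2 - 22*m + 5)/(2*(4*m^2 + 8*m + 3))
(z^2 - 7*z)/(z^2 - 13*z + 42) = z/(z - 6)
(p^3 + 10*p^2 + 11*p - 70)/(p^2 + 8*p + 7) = (p^2 + 3*p - 10)/(p + 1)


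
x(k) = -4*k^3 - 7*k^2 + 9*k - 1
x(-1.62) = -16.94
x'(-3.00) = -57.00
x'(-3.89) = -118.13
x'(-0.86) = 12.16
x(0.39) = 1.21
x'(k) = -12*k^2 - 14*k + 9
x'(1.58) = -43.08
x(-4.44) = 171.16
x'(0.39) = 1.71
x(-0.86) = -11.37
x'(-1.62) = 0.19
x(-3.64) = 66.41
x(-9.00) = 2267.00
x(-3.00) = 17.00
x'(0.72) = -7.30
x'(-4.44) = -165.40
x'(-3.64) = -99.04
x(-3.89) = 93.52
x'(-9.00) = -837.00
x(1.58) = -20.03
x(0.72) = 0.36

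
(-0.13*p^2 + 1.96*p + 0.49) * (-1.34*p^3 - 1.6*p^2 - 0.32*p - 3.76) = 0.1742*p^5 - 2.4184*p^4 - 3.751*p^3 - 0.9224*p^2 - 7.5264*p - 1.8424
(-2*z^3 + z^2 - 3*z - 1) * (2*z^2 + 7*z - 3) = -4*z^5 - 12*z^4 + 7*z^3 - 26*z^2 + 2*z + 3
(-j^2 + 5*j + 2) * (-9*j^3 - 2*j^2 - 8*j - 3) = 9*j^5 - 43*j^4 - 20*j^3 - 41*j^2 - 31*j - 6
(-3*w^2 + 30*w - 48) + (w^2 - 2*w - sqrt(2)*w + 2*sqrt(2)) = -2*w^2 - sqrt(2)*w + 28*w - 48 + 2*sqrt(2)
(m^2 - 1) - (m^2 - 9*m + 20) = 9*m - 21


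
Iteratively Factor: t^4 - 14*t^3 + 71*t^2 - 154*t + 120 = (t - 5)*(t^3 - 9*t^2 + 26*t - 24) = (t - 5)*(t - 4)*(t^2 - 5*t + 6) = (t - 5)*(t - 4)*(t - 2)*(t - 3)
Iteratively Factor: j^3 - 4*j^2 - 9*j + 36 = (j - 3)*(j^2 - j - 12) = (j - 3)*(j + 3)*(j - 4)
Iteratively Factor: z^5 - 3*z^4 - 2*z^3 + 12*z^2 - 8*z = (z - 2)*(z^4 - z^3 - 4*z^2 + 4*z) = (z - 2)*(z - 1)*(z^3 - 4*z) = z*(z - 2)*(z - 1)*(z^2 - 4) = z*(z - 2)^2*(z - 1)*(z + 2)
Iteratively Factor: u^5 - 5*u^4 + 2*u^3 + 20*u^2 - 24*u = (u - 3)*(u^4 - 2*u^3 - 4*u^2 + 8*u) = u*(u - 3)*(u^3 - 2*u^2 - 4*u + 8) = u*(u - 3)*(u - 2)*(u^2 - 4) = u*(u - 3)*(u - 2)*(u + 2)*(u - 2)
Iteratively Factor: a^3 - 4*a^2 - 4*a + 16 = (a - 2)*(a^2 - 2*a - 8) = (a - 2)*(a + 2)*(a - 4)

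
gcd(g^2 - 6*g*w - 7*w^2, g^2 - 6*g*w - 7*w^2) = -g^2 + 6*g*w + 7*w^2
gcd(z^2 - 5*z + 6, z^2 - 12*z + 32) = 1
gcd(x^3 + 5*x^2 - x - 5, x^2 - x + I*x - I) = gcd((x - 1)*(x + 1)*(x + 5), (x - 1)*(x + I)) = x - 1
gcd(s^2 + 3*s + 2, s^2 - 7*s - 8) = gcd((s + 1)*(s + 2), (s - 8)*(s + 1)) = s + 1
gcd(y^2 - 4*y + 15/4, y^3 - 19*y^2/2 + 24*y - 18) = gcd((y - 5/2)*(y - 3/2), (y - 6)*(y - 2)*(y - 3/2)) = y - 3/2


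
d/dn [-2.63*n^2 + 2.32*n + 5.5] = 2.32 - 5.26*n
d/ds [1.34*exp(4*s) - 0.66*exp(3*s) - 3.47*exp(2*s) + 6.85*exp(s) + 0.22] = (5.36*exp(3*s) - 1.98*exp(2*s) - 6.94*exp(s) + 6.85)*exp(s)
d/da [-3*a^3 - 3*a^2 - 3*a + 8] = -9*a^2 - 6*a - 3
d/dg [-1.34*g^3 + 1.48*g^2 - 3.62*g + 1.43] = -4.02*g^2 + 2.96*g - 3.62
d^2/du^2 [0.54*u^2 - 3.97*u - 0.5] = 1.08000000000000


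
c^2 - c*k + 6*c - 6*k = (c + 6)*(c - k)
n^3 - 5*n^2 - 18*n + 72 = (n - 6)*(n - 3)*(n + 4)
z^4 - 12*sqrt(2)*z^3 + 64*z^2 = z^2*(z - 8*sqrt(2))*(z - 4*sqrt(2))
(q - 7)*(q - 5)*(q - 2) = q^3 - 14*q^2 + 59*q - 70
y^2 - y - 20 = (y - 5)*(y + 4)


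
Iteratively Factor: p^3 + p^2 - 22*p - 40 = (p + 4)*(p^2 - 3*p - 10) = (p - 5)*(p + 4)*(p + 2)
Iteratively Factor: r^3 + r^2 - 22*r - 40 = (r - 5)*(r^2 + 6*r + 8) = (r - 5)*(r + 4)*(r + 2)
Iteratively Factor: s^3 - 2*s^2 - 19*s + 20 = (s - 1)*(s^2 - s - 20) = (s - 1)*(s + 4)*(s - 5)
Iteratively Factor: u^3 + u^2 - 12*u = (u)*(u^2 + u - 12) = u*(u - 3)*(u + 4)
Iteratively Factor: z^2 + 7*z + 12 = (z + 4)*(z + 3)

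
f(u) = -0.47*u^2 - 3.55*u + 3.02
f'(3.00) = -6.37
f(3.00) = -11.86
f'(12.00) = -14.83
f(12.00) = -107.26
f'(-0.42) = -3.16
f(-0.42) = 4.43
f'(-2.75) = -0.96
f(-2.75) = 9.23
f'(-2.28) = -1.41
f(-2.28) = 8.67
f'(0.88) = -4.38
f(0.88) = -0.47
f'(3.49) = -6.83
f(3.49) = -15.09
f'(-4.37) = 0.56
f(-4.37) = 9.56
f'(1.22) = -4.70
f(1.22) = -2.01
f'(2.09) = -5.51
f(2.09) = -6.45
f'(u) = -0.94*u - 3.55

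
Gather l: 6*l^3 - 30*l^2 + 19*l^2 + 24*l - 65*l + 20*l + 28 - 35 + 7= 6*l^3 - 11*l^2 - 21*l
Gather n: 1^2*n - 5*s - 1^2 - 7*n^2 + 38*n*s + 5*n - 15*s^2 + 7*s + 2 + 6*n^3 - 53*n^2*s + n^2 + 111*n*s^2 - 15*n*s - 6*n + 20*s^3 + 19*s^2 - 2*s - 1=6*n^3 + n^2*(-53*s - 6) + n*(111*s^2 + 23*s) + 20*s^3 + 4*s^2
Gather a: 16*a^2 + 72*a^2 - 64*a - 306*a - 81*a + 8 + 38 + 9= 88*a^2 - 451*a + 55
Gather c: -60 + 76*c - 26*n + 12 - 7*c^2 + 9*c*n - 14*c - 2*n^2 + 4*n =-7*c^2 + c*(9*n + 62) - 2*n^2 - 22*n - 48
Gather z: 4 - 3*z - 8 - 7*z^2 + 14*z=-7*z^2 + 11*z - 4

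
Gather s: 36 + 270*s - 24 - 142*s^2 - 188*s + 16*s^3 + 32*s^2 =16*s^3 - 110*s^2 + 82*s + 12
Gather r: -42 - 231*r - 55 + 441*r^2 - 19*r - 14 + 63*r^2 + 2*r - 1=504*r^2 - 248*r - 112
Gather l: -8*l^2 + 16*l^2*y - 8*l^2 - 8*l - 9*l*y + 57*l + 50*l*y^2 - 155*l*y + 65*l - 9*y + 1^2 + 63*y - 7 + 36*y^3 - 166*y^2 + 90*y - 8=l^2*(16*y - 16) + l*(50*y^2 - 164*y + 114) + 36*y^3 - 166*y^2 + 144*y - 14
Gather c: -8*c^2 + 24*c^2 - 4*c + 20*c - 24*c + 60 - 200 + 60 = 16*c^2 - 8*c - 80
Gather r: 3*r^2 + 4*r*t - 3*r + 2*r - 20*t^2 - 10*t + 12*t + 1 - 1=3*r^2 + r*(4*t - 1) - 20*t^2 + 2*t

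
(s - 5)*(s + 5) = s^2 - 25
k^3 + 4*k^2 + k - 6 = (k - 1)*(k + 2)*(k + 3)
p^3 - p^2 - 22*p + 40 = (p - 4)*(p - 2)*(p + 5)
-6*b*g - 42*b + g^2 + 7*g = (-6*b + g)*(g + 7)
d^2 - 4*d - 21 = (d - 7)*(d + 3)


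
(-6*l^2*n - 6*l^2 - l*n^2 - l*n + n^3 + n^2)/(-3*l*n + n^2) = 2*l + 2*l/n + n + 1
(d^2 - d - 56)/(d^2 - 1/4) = 4*(d^2 - d - 56)/(4*d^2 - 1)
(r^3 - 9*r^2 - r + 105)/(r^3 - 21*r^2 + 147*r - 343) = (r^2 - 2*r - 15)/(r^2 - 14*r + 49)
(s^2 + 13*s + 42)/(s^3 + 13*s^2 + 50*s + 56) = (s + 6)/(s^2 + 6*s + 8)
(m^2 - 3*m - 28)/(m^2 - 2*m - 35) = (m + 4)/(m + 5)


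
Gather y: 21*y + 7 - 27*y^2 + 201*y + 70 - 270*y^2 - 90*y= -297*y^2 + 132*y + 77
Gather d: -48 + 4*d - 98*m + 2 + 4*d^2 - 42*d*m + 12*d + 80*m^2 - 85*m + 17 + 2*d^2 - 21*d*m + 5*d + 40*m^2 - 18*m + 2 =6*d^2 + d*(21 - 63*m) + 120*m^2 - 201*m - 27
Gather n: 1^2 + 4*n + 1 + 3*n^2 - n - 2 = 3*n^2 + 3*n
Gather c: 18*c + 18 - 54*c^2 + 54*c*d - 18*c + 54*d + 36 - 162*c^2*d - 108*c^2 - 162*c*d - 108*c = c^2*(-162*d - 162) + c*(-108*d - 108) + 54*d + 54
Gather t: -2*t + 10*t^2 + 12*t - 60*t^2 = -50*t^2 + 10*t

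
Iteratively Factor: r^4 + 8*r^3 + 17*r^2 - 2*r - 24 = (r + 4)*(r^3 + 4*r^2 + r - 6) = (r + 2)*(r + 4)*(r^2 + 2*r - 3) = (r + 2)*(r + 3)*(r + 4)*(r - 1)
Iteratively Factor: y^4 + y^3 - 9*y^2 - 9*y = (y + 3)*(y^3 - 2*y^2 - 3*y) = (y + 1)*(y + 3)*(y^2 - 3*y) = y*(y + 1)*(y + 3)*(y - 3)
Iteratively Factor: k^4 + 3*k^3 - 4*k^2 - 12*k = (k + 3)*(k^3 - 4*k) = (k + 2)*(k + 3)*(k^2 - 2*k) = (k - 2)*(k + 2)*(k + 3)*(k)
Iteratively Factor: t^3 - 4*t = (t)*(t^2 - 4) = t*(t - 2)*(t + 2)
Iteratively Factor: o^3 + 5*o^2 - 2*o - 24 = (o - 2)*(o^2 + 7*o + 12) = (o - 2)*(o + 4)*(o + 3)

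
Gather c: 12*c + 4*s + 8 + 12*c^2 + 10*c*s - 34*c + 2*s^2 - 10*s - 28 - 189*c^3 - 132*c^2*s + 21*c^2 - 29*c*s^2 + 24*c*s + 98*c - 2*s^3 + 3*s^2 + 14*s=-189*c^3 + c^2*(33 - 132*s) + c*(-29*s^2 + 34*s + 76) - 2*s^3 + 5*s^2 + 8*s - 20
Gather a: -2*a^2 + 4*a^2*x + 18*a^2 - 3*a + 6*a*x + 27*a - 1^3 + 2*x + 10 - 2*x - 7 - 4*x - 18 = a^2*(4*x + 16) + a*(6*x + 24) - 4*x - 16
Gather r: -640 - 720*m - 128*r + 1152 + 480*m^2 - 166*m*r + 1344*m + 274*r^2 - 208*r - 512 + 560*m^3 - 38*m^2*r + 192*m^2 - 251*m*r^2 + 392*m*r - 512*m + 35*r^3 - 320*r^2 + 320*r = 560*m^3 + 672*m^2 + 112*m + 35*r^3 + r^2*(-251*m - 46) + r*(-38*m^2 + 226*m - 16)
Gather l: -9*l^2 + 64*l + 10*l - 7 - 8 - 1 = -9*l^2 + 74*l - 16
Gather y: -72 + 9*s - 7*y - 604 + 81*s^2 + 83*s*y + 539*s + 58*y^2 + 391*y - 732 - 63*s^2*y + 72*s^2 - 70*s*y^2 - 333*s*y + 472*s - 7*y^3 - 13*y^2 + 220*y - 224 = 153*s^2 + 1020*s - 7*y^3 + y^2*(45 - 70*s) + y*(-63*s^2 - 250*s + 604) - 1632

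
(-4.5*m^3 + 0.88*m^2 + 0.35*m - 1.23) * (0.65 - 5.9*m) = 26.55*m^4 - 8.117*m^3 - 1.493*m^2 + 7.4845*m - 0.7995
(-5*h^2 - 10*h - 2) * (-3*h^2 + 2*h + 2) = 15*h^4 + 20*h^3 - 24*h^2 - 24*h - 4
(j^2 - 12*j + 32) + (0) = j^2 - 12*j + 32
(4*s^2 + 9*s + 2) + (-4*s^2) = 9*s + 2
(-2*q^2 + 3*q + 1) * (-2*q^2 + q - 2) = 4*q^4 - 8*q^3 + 5*q^2 - 5*q - 2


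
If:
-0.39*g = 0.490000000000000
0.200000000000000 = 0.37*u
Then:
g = -1.26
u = 0.54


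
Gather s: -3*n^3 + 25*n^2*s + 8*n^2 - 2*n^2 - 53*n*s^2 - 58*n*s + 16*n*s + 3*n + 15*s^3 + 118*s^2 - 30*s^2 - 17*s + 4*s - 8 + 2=-3*n^3 + 6*n^2 + 3*n + 15*s^3 + s^2*(88 - 53*n) + s*(25*n^2 - 42*n - 13) - 6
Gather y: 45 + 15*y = 15*y + 45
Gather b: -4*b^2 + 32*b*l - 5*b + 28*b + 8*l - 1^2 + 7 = -4*b^2 + b*(32*l + 23) + 8*l + 6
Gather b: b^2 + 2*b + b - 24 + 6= b^2 + 3*b - 18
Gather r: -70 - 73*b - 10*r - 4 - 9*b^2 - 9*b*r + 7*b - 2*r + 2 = -9*b^2 - 66*b + r*(-9*b - 12) - 72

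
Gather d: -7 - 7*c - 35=-7*c - 42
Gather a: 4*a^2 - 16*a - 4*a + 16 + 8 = 4*a^2 - 20*a + 24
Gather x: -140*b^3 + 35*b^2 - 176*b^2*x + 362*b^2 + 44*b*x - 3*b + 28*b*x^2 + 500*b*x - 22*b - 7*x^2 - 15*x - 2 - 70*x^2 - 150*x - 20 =-140*b^3 + 397*b^2 - 25*b + x^2*(28*b - 77) + x*(-176*b^2 + 544*b - 165) - 22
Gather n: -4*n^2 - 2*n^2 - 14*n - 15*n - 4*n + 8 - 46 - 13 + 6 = -6*n^2 - 33*n - 45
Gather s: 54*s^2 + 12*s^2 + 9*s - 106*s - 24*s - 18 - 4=66*s^2 - 121*s - 22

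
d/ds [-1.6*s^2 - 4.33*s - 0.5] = -3.2*s - 4.33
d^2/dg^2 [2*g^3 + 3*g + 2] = 12*g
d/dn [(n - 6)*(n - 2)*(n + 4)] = 3*n^2 - 8*n - 20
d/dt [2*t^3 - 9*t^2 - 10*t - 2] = 6*t^2 - 18*t - 10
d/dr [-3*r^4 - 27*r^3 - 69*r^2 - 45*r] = -12*r^3 - 81*r^2 - 138*r - 45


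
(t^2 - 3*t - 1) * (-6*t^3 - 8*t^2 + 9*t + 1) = -6*t^5 + 10*t^4 + 39*t^3 - 18*t^2 - 12*t - 1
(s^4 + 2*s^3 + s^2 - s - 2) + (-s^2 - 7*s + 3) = s^4 + 2*s^3 - 8*s + 1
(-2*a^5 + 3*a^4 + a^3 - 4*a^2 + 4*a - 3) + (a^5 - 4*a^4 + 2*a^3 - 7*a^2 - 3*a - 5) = -a^5 - a^4 + 3*a^3 - 11*a^2 + a - 8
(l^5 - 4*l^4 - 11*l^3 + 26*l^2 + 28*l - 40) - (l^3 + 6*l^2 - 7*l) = l^5 - 4*l^4 - 12*l^3 + 20*l^2 + 35*l - 40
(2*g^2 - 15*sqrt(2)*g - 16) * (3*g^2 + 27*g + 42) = 6*g^4 - 45*sqrt(2)*g^3 + 54*g^3 - 405*sqrt(2)*g^2 + 36*g^2 - 630*sqrt(2)*g - 432*g - 672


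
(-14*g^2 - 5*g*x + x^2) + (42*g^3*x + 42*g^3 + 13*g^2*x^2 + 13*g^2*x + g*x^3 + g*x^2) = 42*g^3*x + 42*g^3 + 13*g^2*x^2 + 13*g^2*x - 14*g^2 + g*x^3 + g*x^2 - 5*g*x + x^2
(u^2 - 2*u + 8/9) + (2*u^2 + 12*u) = 3*u^2 + 10*u + 8/9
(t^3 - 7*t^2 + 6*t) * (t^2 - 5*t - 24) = t^5 - 12*t^4 + 17*t^3 + 138*t^2 - 144*t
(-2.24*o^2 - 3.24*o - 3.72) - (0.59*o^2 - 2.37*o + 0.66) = -2.83*o^2 - 0.87*o - 4.38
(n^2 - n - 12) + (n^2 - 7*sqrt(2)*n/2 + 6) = 2*n^2 - 7*sqrt(2)*n/2 - n - 6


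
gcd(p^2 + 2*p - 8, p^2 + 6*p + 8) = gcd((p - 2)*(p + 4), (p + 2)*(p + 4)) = p + 4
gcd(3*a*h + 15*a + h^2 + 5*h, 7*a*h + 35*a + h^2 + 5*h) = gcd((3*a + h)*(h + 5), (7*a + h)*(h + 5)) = h + 5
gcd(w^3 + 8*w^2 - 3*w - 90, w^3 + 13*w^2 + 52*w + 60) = w^2 + 11*w + 30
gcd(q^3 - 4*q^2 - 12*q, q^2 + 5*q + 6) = q + 2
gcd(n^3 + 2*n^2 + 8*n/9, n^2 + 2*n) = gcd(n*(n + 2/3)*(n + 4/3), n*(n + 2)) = n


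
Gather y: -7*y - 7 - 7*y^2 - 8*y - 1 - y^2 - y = -8*y^2 - 16*y - 8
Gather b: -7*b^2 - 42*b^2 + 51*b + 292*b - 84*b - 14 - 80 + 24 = -49*b^2 + 259*b - 70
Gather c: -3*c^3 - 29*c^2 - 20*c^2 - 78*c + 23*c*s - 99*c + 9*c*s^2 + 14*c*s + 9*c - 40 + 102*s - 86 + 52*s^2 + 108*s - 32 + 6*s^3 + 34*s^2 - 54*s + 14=-3*c^3 - 49*c^2 + c*(9*s^2 + 37*s - 168) + 6*s^3 + 86*s^2 + 156*s - 144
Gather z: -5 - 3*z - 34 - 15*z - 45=-18*z - 84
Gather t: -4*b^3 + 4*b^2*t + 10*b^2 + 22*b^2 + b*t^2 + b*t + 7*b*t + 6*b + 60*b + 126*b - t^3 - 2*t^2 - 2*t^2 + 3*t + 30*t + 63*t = -4*b^3 + 32*b^2 + 192*b - t^3 + t^2*(b - 4) + t*(4*b^2 + 8*b + 96)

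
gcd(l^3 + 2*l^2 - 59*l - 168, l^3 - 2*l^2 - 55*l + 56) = l^2 - l - 56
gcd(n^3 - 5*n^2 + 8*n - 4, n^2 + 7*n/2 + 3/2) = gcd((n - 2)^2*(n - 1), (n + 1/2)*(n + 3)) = 1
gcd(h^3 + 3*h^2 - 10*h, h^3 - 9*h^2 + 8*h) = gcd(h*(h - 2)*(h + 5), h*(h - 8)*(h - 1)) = h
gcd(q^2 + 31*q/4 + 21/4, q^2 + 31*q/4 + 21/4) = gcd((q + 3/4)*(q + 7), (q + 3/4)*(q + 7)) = q^2 + 31*q/4 + 21/4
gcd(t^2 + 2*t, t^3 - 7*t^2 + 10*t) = t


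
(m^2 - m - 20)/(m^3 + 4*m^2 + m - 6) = (m^2 - m - 20)/(m^3 + 4*m^2 + m - 6)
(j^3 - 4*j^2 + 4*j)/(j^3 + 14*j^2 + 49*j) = (j^2 - 4*j + 4)/(j^2 + 14*j + 49)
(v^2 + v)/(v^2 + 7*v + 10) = v*(v + 1)/(v^2 + 7*v + 10)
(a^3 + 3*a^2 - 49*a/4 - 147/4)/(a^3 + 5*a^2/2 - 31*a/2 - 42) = (a - 7/2)/(a - 4)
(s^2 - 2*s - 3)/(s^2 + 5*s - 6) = (s^2 - 2*s - 3)/(s^2 + 5*s - 6)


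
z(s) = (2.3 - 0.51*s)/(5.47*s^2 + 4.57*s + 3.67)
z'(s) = (2.3 - 0.51*s)*(-10.94*s - 4.57)/(5.47*s^2 + 4.57*s + 3.67)^2 - 0.51/(5.47*s^2 + 4.57*s + 3.67)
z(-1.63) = 0.29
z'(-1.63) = 0.31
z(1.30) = 0.09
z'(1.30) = -0.11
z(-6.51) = 0.03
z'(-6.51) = 0.01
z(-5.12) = 0.04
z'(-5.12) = 0.01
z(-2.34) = 0.15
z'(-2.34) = 0.12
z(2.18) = 0.03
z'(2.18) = -0.03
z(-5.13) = 0.04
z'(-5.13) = 0.01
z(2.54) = 0.02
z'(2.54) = -0.02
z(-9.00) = 0.02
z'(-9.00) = 0.00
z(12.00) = -0.00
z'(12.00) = 0.00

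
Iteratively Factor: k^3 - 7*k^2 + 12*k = (k)*(k^2 - 7*k + 12) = k*(k - 4)*(k - 3)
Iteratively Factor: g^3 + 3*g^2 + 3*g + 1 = (g + 1)*(g^2 + 2*g + 1) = (g + 1)^2*(g + 1)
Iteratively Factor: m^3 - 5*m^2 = (m)*(m^2 - 5*m) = m*(m - 5)*(m)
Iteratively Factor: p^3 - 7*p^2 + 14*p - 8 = (p - 2)*(p^2 - 5*p + 4) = (p - 4)*(p - 2)*(p - 1)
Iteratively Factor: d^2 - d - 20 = (d + 4)*(d - 5)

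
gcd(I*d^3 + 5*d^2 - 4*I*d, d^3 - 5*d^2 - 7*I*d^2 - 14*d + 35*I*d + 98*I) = 1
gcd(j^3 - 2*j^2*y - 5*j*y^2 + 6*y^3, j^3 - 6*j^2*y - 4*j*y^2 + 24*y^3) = j + 2*y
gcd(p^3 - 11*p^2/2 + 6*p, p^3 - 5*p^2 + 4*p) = p^2 - 4*p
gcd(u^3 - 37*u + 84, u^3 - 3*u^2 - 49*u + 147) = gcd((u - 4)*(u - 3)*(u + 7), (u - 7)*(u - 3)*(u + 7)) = u^2 + 4*u - 21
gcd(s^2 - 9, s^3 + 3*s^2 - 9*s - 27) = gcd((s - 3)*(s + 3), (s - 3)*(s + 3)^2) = s^2 - 9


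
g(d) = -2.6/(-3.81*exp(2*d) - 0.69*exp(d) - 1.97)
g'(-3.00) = -0.03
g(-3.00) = 1.29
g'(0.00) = -0.52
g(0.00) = 0.40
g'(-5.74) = -0.00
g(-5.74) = 1.32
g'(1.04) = -0.14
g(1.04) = 0.08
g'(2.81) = -0.00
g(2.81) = 0.00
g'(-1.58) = -0.23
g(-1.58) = 1.14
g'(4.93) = -0.00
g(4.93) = 0.00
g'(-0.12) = -0.55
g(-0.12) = 0.47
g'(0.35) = -0.38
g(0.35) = 0.24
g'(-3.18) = -0.03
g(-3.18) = 1.30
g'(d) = -2.6*(7.62*exp(2*d) + 0.69*exp(d))/(-3.81*exp(2*d) - 0.69*exp(d) - 1.97)^2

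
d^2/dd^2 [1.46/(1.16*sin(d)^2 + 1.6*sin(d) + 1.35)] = (-7.858304*sin(d)^4 - 8.12928*sin(d)^3 + 17.195296*sin(d)^2 + 19.41216*sin(d) + 2.90248)/(1.16*sin(d)^2 + 1.6*sin(d) + 1.35)^3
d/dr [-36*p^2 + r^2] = 2*r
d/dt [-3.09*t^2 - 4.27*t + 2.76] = -6.18*t - 4.27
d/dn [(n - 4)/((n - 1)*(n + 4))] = (-n^2 + 8*n + 8)/(n^4 + 6*n^3 + n^2 - 24*n + 16)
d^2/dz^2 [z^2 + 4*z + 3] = 2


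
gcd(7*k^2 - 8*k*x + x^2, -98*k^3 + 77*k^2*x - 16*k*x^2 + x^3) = -7*k + x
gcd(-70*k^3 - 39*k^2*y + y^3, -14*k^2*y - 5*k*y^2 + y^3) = -14*k^2 - 5*k*y + y^2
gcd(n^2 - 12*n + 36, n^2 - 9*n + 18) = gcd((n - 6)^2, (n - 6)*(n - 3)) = n - 6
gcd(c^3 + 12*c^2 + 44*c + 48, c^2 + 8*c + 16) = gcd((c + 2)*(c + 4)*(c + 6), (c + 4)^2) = c + 4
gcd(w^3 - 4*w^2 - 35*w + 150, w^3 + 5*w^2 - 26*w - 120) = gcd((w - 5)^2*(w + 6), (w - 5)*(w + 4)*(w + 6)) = w^2 + w - 30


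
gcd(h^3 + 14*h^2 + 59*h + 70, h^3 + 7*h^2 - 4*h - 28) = h^2 + 9*h + 14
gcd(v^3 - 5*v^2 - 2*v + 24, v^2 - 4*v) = v - 4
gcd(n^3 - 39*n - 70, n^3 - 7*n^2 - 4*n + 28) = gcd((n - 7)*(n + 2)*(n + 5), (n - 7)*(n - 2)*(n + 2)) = n^2 - 5*n - 14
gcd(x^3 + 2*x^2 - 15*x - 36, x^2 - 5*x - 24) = x + 3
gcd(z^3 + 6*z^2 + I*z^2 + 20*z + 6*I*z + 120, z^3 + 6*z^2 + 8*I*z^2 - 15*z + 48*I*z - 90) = z^2 + z*(6 + 5*I) + 30*I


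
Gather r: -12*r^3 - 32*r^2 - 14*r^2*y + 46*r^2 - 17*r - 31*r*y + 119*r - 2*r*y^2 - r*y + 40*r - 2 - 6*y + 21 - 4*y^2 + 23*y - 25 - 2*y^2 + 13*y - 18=-12*r^3 + r^2*(14 - 14*y) + r*(-2*y^2 - 32*y + 142) - 6*y^2 + 30*y - 24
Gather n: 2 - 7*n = 2 - 7*n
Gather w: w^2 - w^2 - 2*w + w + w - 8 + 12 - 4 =0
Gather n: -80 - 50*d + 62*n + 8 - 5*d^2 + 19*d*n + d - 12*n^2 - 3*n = -5*d^2 - 49*d - 12*n^2 + n*(19*d + 59) - 72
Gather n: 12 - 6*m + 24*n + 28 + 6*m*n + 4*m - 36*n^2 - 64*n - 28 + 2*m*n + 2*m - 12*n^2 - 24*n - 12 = -48*n^2 + n*(8*m - 64)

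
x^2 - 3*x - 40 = (x - 8)*(x + 5)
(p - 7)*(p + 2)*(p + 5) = p^3 - 39*p - 70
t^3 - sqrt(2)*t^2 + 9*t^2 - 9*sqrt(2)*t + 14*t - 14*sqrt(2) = (t + 2)*(t + 7)*(t - sqrt(2))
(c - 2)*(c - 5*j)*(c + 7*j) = c^3 + 2*c^2*j - 2*c^2 - 35*c*j^2 - 4*c*j + 70*j^2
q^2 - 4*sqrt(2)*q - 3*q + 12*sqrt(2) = (q - 3)*(q - 4*sqrt(2))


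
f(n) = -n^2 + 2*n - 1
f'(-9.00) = 20.00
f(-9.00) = -100.00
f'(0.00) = 2.00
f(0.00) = -1.00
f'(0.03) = 1.94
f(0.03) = -0.94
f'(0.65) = 0.70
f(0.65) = -0.12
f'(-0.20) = 2.40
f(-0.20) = -1.44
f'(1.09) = -0.18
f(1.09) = -0.01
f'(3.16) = -4.32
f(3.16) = -4.67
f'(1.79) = -1.58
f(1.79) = -0.62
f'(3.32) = -4.64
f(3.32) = -5.38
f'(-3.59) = 9.18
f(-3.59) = -21.07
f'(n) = 2 - 2*n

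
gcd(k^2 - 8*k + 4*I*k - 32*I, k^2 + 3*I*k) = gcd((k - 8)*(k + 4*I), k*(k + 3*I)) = 1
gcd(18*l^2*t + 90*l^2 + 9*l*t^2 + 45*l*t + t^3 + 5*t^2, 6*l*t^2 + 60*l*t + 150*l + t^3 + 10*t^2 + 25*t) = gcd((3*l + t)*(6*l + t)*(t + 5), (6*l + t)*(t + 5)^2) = 6*l*t + 30*l + t^2 + 5*t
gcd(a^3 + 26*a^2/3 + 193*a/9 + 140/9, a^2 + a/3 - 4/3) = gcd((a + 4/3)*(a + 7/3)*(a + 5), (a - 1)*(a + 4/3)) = a + 4/3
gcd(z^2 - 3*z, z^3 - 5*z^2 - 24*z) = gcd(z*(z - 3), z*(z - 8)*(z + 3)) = z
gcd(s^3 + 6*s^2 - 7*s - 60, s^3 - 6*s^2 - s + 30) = s - 3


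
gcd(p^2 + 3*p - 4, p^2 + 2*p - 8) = p + 4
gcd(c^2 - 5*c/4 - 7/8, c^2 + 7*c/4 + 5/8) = c + 1/2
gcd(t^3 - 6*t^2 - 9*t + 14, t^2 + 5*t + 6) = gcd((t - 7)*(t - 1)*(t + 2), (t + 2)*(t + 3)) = t + 2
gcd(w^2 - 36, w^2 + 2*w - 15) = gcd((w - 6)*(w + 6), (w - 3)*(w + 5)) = 1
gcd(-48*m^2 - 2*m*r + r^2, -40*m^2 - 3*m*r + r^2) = -8*m + r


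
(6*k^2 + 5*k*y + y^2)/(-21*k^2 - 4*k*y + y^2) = (2*k + y)/(-7*k + y)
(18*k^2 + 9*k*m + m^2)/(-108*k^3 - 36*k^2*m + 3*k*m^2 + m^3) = -1/(6*k - m)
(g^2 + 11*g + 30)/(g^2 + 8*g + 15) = (g + 6)/(g + 3)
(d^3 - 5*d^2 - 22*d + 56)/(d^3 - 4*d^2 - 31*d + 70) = (d + 4)/(d + 5)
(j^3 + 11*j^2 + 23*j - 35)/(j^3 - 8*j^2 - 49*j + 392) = (j^2 + 4*j - 5)/(j^2 - 15*j + 56)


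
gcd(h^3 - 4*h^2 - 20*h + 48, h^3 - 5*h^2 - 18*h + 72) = h^2 - 2*h - 24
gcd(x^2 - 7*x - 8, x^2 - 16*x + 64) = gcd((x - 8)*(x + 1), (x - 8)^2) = x - 8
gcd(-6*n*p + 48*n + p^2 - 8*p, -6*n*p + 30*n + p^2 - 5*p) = -6*n + p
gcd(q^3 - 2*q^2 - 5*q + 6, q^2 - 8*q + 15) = q - 3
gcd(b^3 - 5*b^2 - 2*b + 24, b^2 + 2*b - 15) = b - 3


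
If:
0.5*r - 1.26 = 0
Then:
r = 2.52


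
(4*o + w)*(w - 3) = 4*o*w - 12*o + w^2 - 3*w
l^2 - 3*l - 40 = (l - 8)*(l + 5)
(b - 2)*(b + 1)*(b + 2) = b^3 + b^2 - 4*b - 4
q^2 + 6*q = q*(q + 6)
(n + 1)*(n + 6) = n^2 + 7*n + 6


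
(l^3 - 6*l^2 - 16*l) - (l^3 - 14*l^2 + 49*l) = 8*l^2 - 65*l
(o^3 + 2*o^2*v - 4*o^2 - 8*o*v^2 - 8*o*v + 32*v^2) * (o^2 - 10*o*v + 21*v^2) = o^5 - 8*o^4*v - 4*o^4 - 7*o^3*v^2 + 32*o^3*v + 122*o^2*v^3 + 28*o^2*v^2 - 168*o*v^4 - 488*o*v^3 + 672*v^4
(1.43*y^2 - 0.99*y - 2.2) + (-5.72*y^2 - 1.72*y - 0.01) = -4.29*y^2 - 2.71*y - 2.21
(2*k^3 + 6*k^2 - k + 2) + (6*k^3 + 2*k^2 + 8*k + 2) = 8*k^3 + 8*k^2 + 7*k + 4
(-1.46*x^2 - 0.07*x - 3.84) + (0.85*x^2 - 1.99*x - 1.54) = -0.61*x^2 - 2.06*x - 5.38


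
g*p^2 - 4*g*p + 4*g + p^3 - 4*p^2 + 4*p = (g + p)*(p - 2)^2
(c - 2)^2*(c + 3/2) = c^3 - 5*c^2/2 - 2*c + 6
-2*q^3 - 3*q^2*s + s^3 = (-2*q + s)*(q + s)^2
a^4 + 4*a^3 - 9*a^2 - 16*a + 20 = (a - 2)*(a - 1)*(a + 2)*(a + 5)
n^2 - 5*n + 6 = (n - 3)*(n - 2)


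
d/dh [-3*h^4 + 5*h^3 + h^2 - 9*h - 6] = -12*h^3 + 15*h^2 + 2*h - 9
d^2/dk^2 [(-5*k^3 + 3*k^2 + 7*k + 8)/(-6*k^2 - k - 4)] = 2*(-349*k^3 - 588*k^2 + 600*k + 164)/(216*k^6 + 108*k^5 + 450*k^4 + 145*k^3 + 300*k^2 + 48*k + 64)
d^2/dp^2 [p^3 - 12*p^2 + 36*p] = 6*p - 24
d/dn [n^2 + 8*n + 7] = 2*n + 8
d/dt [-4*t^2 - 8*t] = -8*t - 8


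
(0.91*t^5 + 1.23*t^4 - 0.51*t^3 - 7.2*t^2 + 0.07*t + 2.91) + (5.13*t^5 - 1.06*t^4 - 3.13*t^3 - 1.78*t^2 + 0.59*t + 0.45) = 6.04*t^5 + 0.17*t^4 - 3.64*t^3 - 8.98*t^2 + 0.66*t + 3.36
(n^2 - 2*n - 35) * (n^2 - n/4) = n^4 - 9*n^3/4 - 69*n^2/2 + 35*n/4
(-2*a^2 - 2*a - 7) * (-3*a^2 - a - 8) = 6*a^4 + 8*a^3 + 39*a^2 + 23*a + 56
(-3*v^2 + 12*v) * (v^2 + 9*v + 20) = -3*v^4 - 15*v^3 + 48*v^2 + 240*v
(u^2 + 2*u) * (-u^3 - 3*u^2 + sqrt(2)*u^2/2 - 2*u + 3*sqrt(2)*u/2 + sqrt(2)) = -u^5 - 5*u^4 + sqrt(2)*u^4/2 - 8*u^3 + 5*sqrt(2)*u^3/2 - 4*u^2 + 4*sqrt(2)*u^2 + 2*sqrt(2)*u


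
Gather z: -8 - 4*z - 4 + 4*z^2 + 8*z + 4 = 4*z^2 + 4*z - 8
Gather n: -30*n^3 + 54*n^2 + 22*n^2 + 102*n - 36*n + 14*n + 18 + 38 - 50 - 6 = -30*n^3 + 76*n^2 + 80*n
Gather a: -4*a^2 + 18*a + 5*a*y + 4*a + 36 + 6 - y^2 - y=-4*a^2 + a*(5*y + 22) - y^2 - y + 42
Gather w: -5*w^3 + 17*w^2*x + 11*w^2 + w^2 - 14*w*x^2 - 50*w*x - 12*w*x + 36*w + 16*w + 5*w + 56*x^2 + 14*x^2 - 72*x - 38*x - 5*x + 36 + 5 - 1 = -5*w^3 + w^2*(17*x + 12) + w*(-14*x^2 - 62*x + 57) + 70*x^2 - 115*x + 40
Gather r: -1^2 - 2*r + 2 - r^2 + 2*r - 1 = -r^2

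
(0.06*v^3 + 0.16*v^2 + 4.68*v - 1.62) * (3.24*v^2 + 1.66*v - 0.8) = 0.1944*v^5 + 0.618*v^4 + 15.3808*v^3 + 2.392*v^2 - 6.4332*v + 1.296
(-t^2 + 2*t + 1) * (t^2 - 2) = -t^4 + 2*t^3 + 3*t^2 - 4*t - 2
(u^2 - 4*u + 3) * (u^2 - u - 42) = u^4 - 5*u^3 - 35*u^2 + 165*u - 126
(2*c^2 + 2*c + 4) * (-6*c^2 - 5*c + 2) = -12*c^4 - 22*c^3 - 30*c^2 - 16*c + 8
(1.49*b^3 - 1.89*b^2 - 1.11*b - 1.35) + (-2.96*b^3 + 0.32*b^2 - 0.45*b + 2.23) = -1.47*b^3 - 1.57*b^2 - 1.56*b + 0.88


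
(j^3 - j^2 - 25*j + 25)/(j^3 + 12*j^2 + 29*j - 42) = (j^2 - 25)/(j^2 + 13*j + 42)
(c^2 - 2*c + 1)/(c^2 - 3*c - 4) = (-c^2 + 2*c - 1)/(-c^2 + 3*c + 4)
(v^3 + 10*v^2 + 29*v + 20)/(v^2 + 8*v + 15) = (v^2 + 5*v + 4)/(v + 3)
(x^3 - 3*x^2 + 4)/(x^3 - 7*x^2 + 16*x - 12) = (x + 1)/(x - 3)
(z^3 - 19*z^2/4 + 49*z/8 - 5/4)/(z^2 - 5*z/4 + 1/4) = (z^2 - 9*z/2 + 5)/(z - 1)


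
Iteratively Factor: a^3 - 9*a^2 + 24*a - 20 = (a - 2)*(a^2 - 7*a + 10) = (a - 2)^2*(a - 5)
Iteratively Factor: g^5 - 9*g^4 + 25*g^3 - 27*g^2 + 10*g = (g - 2)*(g^4 - 7*g^3 + 11*g^2 - 5*g) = g*(g - 2)*(g^3 - 7*g^2 + 11*g - 5) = g*(g - 5)*(g - 2)*(g^2 - 2*g + 1) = g*(g - 5)*(g - 2)*(g - 1)*(g - 1)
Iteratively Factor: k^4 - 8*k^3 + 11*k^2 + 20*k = (k + 1)*(k^3 - 9*k^2 + 20*k) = (k - 4)*(k + 1)*(k^2 - 5*k) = k*(k - 4)*(k + 1)*(k - 5)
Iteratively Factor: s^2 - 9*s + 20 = (s - 5)*(s - 4)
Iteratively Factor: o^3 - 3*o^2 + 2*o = (o - 1)*(o^2 - 2*o) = (o - 2)*(o - 1)*(o)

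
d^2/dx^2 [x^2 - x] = 2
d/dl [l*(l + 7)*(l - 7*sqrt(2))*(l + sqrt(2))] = 4*l^3 - 18*sqrt(2)*l^2 + 21*l^2 - 84*sqrt(2)*l - 28*l - 98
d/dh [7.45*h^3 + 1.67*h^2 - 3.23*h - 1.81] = 22.35*h^2 + 3.34*h - 3.23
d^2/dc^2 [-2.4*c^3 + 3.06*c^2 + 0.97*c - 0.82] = 6.12 - 14.4*c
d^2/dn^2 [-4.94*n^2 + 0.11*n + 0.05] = -9.88000000000000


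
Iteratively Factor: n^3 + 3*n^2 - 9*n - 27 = (n + 3)*(n^2 - 9) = (n - 3)*(n + 3)*(n + 3)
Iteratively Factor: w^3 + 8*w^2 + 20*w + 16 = (w + 2)*(w^2 + 6*w + 8) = (w + 2)*(w + 4)*(w + 2)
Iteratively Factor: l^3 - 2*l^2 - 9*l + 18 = (l - 2)*(l^2 - 9) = (l - 2)*(l + 3)*(l - 3)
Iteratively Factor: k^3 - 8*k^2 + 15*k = (k - 3)*(k^2 - 5*k) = (k - 5)*(k - 3)*(k)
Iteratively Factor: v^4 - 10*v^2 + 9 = (v + 3)*(v^3 - 3*v^2 - v + 3) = (v - 1)*(v + 3)*(v^2 - 2*v - 3) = (v - 3)*(v - 1)*(v + 3)*(v + 1)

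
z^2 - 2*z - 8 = (z - 4)*(z + 2)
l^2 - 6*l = l*(l - 6)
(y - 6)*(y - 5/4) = y^2 - 29*y/4 + 15/2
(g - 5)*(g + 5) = g^2 - 25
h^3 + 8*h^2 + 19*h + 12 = (h + 1)*(h + 3)*(h + 4)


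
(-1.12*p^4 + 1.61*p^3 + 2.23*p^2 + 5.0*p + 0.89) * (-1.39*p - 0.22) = 1.5568*p^5 - 1.9915*p^4 - 3.4539*p^3 - 7.4406*p^2 - 2.3371*p - 0.1958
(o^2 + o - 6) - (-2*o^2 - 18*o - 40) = 3*o^2 + 19*o + 34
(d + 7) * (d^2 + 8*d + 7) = d^3 + 15*d^2 + 63*d + 49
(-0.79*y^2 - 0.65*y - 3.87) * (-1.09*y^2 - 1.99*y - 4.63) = 0.8611*y^4 + 2.2806*y^3 + 9.1695*y^2 + 10.7108*y + 17.9181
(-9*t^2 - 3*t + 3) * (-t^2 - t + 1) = 9*t^4 + 12*t^3 - 9*t^2 - 6*t + 3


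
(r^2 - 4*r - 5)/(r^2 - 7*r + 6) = (r^2 - 4*r - 5)/(r^2 - 7*r + 6)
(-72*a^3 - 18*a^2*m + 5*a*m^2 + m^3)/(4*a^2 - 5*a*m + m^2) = (-18*a^2 - 9*a*m - m^2)/(a - m)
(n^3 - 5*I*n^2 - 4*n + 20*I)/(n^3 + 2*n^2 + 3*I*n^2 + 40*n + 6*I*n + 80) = (n - 2)/(n + 8*I)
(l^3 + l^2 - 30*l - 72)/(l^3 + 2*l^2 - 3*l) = (l^2 - 2*l - 24)/(l*(l - 1))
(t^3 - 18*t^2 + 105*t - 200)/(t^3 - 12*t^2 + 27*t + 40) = (t - 5)/(t + 1)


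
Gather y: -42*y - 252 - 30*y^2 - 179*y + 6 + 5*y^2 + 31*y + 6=-25*y^2 - 190*y - 240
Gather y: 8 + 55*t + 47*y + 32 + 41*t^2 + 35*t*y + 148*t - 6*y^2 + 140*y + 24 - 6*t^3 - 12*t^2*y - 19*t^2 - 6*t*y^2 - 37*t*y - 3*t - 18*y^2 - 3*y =-6*t^3 + 22*t^2 + 200*t + y^2*(-6*t - 24) + y*(-12*t^2 - 2*t + 184) + 64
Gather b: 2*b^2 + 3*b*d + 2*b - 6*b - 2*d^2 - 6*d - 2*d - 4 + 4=2*b^2 + b*(3*d - 4) - 2*d^2 - 8*d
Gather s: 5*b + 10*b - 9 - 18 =15*b - 27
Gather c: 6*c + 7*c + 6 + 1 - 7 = 13*c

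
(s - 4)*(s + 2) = s^2 - 2*s - 8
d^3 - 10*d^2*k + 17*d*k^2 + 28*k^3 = (d - 7*k)*(d - 4*k)*(d + k)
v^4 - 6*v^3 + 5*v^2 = v^2*(v - 5)*(v - 1)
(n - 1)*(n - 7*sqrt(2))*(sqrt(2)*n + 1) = sqrt(2)*n^3 - 13*n^2 - sqrt(2)*n^2 - 7*sqrt(2)*n + 13*n + 7*sqrt(2)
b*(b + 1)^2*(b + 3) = b^4 + 5*b^3 + 7*b^2 + 3*b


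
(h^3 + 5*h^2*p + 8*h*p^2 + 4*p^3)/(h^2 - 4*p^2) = (-h^2 - 3*h*p - 2*p^2)/(-h + 2*p)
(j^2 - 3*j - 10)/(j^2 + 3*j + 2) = (j - 5)/(j + 1)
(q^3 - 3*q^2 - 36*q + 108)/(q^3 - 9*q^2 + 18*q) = (q + 6)/q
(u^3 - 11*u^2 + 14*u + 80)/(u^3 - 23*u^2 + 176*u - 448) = (u^2 - 3*u - 10)/(u^2 - 15*u + 56)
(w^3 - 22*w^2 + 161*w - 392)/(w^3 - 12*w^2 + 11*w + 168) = (w - 7)/(w + 3)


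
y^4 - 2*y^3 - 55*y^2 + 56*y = y*(y - 8)*(y - 1)*(y + 7)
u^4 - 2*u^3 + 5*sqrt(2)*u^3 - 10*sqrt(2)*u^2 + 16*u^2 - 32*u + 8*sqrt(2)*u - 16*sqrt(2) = (u - 2)*(u + sqrt(2))*(u + 2*sqrt(2))^2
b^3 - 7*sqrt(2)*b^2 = b^2*(b - 7*sqrt(2))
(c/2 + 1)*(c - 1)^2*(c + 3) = c^4/2 + 3*c^3/2 - 3*c^2/2 - 7*c/2 + 3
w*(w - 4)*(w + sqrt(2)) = w^3 - 4*w^2 + sqrt(2)*w^2 - 4*sqrt(2)*w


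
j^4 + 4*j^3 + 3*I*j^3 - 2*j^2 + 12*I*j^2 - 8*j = j*(j + 4)*(j + I)*(j + 2*I)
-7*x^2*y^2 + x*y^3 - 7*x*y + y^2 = y*(-7*x + y)*(x*y + 1)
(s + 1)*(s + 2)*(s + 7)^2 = s^4 + 17*s^3 + 93*s^2 + 175*s + 98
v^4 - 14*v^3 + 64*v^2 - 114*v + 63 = (v - 7)*(v - 3)^2*(v - 1)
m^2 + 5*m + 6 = (m + 2)*(m + 3)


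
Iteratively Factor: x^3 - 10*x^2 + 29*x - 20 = (x - 5)*(x^2 - 5*x + 4) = (x - 5)*(x - 1)*(x - 4)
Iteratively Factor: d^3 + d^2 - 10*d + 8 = (d - 2)*(d^2 + 3*d - 4) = (d - 2)*(d - 1)*(d + 4)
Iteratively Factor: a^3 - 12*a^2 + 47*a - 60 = (a - 3)*(a^2 - 9*a + 20) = (a - 4)*(a - 3)*(a - 5)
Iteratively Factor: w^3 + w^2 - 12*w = (w - 3)*(w^2 + 4*w) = w*(w - 3)*(w + 4)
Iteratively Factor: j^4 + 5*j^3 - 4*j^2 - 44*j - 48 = (j + 2)*(j^3 + 3*j^2 - 10*j - 24) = (j + 2)*(j + 4)*(j^2 - j - 6) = (j - 3)*(j + 2)*(j + 4)*(j + 2)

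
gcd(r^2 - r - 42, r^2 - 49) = r - 7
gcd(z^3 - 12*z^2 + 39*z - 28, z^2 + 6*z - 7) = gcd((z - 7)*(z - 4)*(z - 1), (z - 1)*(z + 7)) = z - 1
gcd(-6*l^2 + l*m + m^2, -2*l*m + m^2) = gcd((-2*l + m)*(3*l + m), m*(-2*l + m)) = 2*l - m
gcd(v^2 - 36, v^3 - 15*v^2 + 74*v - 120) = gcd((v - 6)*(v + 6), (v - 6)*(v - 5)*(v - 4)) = v - 6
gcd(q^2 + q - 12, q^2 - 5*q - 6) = 1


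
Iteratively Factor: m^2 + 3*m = (m + 3)*(m)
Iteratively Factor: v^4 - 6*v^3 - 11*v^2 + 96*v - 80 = (v + 4)*(v^3 - 10*v^2 + 29*v - 20) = (v - 1)*(v + 4)*(v^2 - 9*v + 20) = (v - 5)*(v - 1)*(v + 4)*(v - 4)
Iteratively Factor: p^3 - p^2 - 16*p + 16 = (p + 4)*(p^2 - 5*p + 4) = (p - 4)*(p + 4)*(p - 1)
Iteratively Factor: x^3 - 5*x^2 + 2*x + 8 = (x + 1)*(x^2 - 6*x + 8) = (x - 4)*(x + 1)*(x - 2)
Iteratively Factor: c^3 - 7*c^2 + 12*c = (c - 3)*(c^2 - 4*c) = (c - 4)*(c - 3)*(c)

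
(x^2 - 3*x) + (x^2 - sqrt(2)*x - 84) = 2*x^2 - 3*x - sqrt(2)*x - 84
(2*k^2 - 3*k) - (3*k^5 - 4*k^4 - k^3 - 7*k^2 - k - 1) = -3*k^5 + 4*k^4 + k^3 + 9*k^2 - 2*k + 1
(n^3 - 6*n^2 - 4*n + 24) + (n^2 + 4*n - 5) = n^3 - 5*n^2 + 19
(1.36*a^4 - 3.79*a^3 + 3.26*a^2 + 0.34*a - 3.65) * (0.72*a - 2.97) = 0.9792*a^5 - 6.768*a^4 + 13.6035*a^3 - 9.4374*a^2 - 3.6378*a + 10.8405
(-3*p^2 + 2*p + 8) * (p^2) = -3*p^4 + 2*p^3 + 8*p^2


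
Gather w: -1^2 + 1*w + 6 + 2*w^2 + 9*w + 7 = 2*w^2 + 10*w + 12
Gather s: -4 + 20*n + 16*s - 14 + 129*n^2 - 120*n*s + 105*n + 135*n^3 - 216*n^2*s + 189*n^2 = 135*n^3 + 318*n^2 + 125*n + s*(-216*n^2 - 120*n + 16) - 18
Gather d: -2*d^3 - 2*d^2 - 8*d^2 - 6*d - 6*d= -2*d^3 - 10*d^2 - 12*d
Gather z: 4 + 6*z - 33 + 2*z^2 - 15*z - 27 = 2*z^2 - 9*z - 56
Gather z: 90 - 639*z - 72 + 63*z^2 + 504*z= 63*z^2 - 135*z + 18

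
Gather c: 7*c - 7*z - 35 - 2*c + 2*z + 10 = 5*c - 5*z - 25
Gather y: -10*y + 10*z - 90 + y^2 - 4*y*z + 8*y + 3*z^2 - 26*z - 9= y^2 + y*(-4*z - 2) + 3*z^2 - 16*z - 99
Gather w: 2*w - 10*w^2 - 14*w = -10*w^2 - 12*w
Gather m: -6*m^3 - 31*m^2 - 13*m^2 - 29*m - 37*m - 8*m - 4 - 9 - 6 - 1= -6*m^3 - 44*m^2 - 74*m - 20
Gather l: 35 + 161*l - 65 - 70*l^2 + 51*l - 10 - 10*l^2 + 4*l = -80*l^2 + 216*l - 40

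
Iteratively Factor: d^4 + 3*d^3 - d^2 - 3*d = (d)*(d^3 + 3*d^2 - d - 3) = d*(d + 3)*(d^2 - 1) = d*(d - 1)*(d + 3)*(d + 1)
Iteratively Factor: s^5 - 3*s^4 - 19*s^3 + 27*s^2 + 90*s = (s + 2)*(s^4 - 5*s^3 - 9*s^2 + 45*s) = (s - 3)*(s + 2)*(s^3 - 2*s^2 - 15*s) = s*(s - 3)*(s + 2)*(s^2 - 2*s - 15) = s*(s - 5)*(s - 3)*(s + 2)*(s + 3)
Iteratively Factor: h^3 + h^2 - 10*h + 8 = (h + 4)*(h^2 - 3*h + 2) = (h - 2)*(h + 4)*(h - 1)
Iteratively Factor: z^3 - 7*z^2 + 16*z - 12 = (z - 2)*(z^2 - 5*z + 6) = (z - 2)^2*(z - 3)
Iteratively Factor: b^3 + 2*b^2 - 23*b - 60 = (b + 3)*(b^2 - b - 20) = (b + 3)*(b + 4)*(b - 5)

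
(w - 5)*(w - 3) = w^2 - 8*w + 15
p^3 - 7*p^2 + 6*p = p*(p - 6)*(p - 1)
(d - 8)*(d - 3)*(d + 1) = d^3 - 10*d^2 + 13*d + 24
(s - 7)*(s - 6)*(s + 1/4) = s^3 - 51*s^2/4 + 155*s/4 + 21/2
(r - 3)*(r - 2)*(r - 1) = r^3 - 6*r^2 + 11*r - 6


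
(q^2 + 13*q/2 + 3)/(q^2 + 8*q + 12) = (q + 1/2)/(q + 2)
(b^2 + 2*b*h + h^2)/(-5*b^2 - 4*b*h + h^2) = (-b - h)/(5*b - h)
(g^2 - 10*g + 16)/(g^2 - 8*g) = (g - 2)/g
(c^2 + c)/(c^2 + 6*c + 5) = c/(c + 5)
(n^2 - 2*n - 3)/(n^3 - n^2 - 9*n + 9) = (n + 1)/(n^2 + 2*n - 3)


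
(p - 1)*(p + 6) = p^2 + 5*p - 6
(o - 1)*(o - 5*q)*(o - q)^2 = o^4 - 7*o^3*q - o^3 + 11*o^2*q^2 + 7*o^2*q - 5*o*q^3 - 11*o*q^2 + 5*q^3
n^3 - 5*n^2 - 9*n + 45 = (n - 5)*(n - 3)*(n + 3)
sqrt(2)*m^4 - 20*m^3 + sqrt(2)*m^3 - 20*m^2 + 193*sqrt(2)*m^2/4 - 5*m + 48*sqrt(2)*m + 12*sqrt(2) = (m + 1/2)*(m - 6*sqrt(2))*(m - 4*sqrt(2))*(sqrt(2)*m + sqrt(2)/2)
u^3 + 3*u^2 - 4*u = u*(u - 1)*(u + 4)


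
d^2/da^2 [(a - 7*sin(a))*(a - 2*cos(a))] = 7*a*sin(a) + 2*a*cos(a) + 4*sin(a) - 28*sin(2*a) - 14*cos(a) + 2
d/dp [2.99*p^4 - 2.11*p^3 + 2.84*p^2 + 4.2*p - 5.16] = 11.96*p^3 - 6.33*p^2 + 5.68*p + 4.2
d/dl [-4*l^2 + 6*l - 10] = 6 - 8*l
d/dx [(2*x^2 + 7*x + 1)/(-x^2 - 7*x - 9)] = (-7*x^2 - 34*x - 56)/(x^4 + 14*x^3 + 67*x^2 + 126*x + 81)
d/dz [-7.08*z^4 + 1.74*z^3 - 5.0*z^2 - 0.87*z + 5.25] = -28.32*z^3 + 5.22*z^2 - 10.0*z - 0.87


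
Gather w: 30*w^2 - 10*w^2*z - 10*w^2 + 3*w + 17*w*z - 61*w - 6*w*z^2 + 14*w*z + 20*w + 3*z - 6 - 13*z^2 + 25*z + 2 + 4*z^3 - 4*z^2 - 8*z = w^2*(20 - 10*z) + w*(-6*z^2 + 31*z - 38) + 4*z^3 - 17*z^2 + 20*z - 4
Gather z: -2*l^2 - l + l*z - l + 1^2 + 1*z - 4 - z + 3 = -2*l^2 + l*z - 2*l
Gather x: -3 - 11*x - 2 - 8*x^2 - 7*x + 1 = -8*x^2 - 18*x - 4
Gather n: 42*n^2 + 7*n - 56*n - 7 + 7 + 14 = 42*n^2 - 49*n + 14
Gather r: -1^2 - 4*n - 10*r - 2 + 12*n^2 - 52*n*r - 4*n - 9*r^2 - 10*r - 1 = 12*n^2 - 8*n - 9*r^2 + r*(-52*n - 20) - 4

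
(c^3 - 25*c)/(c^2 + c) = (c^2 - 25)/(c + 1)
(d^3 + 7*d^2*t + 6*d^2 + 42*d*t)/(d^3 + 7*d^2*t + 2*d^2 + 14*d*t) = (d + 6)/(d + 2)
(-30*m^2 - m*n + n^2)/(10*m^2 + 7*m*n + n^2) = (-6*m + n)/(2*m + n)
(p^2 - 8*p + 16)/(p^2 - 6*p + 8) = (p - 4)/(p - 2)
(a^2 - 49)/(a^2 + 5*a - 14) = (a - 7)/(a - 2)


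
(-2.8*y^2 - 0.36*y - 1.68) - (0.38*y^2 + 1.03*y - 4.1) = -3.18*y^2 - 1.39*y + 2.42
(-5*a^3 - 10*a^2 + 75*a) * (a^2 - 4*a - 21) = -5*a^5 + 10*a^4 + 220*a^3 - 90*a^2 - 1575*a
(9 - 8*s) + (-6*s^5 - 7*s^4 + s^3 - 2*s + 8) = -6*s^5 - 7*s^4 + s^3 - 10*s + 17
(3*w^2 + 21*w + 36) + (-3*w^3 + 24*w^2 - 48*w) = -3*w^3 + 27*w^2 - 27*w + 36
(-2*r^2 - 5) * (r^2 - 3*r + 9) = -2*r^4 + 6*r^3 - 23*r^2 + 15*r - 45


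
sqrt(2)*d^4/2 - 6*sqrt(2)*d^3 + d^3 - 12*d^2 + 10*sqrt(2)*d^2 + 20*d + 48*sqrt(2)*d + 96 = (d - 8)*(d - 6)*(d + sqrt(2))*(sqrt(2)*d/2 + sqrt(2))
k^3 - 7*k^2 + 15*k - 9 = (k - 3)^2*(k - 1)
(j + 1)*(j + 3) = j^2 + 4*j + 3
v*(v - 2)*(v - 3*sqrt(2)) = v^3 - 3*sqrt(2)*v^2 - 2*v^2 + 6*sqrt(2)*v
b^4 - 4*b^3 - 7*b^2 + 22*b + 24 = (b - 4)*(b - 3)*(b + 1)*(b + 2)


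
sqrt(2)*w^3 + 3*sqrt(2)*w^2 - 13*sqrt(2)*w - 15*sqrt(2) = (w - 3)*(w + 5)*(sqrt(2)*w + sqrt(2))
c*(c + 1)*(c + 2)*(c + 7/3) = c^4 + 16*c^3/3 + 9*c^2 + 14*c/3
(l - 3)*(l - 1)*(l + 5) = l^3 + l^2 - 17*l + 15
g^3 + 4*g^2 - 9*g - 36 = (g - 3)*(g + 3)*(g + 4)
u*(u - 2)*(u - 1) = u^3 - 3*u^2 + 2*u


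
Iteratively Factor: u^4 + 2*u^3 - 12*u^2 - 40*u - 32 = (u + 2)*(u^3 - 12*u - 16) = (u - 4)*(u + 2)*(u^2 + 4*u + 4) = (u - 4)*(u + 2)^2*(u + 2)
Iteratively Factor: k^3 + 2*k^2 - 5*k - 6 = (k + 3)*(k^2 - k - 2) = (k + 1)*(k + 3)*(k - 2)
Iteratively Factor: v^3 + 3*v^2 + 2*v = (v)*(v^2 + 3*v + 2) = v*(v + 2)*(v + 1)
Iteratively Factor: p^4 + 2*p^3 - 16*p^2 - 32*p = (p + 2)*(p^3 - 16*p) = (p + 2)*(p + 4)*(p^2 - 4*p) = (p - 4)*(p + 2)*(p + 4)*(p)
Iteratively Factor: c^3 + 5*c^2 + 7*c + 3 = (c + 3)*(c^2 + 2*c + 1) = (c + 1)*(c + 3)*(c + 1)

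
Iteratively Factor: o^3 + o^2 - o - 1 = (o + 1)*(o^2 - 1) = (o + 1)^2*(o - 1)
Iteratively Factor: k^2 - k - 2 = (k + 1)*(k - 2)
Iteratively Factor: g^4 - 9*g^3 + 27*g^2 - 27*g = (g - 3)*(g^3 - 6*g^2 + 9*g) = (g - 3)^2*(g^2 - 3*g) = g*(g - 3)^2*(g - 3)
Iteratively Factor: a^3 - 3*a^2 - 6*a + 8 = (a + 2)*(a^2 - 5*a + 4) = (a - 4)*(a + 2)*(a - 1)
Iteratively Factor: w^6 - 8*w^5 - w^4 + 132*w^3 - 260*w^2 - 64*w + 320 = (w + 4)*(w^5 - 12*w^4 + 47*w^3 - 56*w^2 - 36*w + 80) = (w + 1)*(w + 4)*(w^4 - 13*w^3 + 60*w^2 - 116*w + 80) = (w - 5)*(w + 1)*(w + 4)*(w^3 - 8*w^2 + 20*w - 16) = (w - 5)*(w - 2)*(w + 1)*(w + 4)*(w^2 - 6*w + 8) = (w - 5)*(w - 4)*(w - 2)*(w + 1)*(w + 4)*(w - 2)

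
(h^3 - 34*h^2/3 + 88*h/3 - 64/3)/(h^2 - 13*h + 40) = (3*h^2 - 10*h + 8)/(3*(h - 5))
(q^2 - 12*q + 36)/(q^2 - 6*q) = (q - 6)/q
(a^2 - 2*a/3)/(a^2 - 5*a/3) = (3*a - 2)/(3*a - 5)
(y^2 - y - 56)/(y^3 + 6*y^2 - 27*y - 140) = (y - 8)/(y^2 - y - 20)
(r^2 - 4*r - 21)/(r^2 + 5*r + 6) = (r - 7)/(r + 2)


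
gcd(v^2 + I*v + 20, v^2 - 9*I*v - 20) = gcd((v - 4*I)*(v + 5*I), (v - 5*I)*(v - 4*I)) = v - 4*I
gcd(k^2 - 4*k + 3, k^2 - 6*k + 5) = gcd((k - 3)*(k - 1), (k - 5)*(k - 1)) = k - 1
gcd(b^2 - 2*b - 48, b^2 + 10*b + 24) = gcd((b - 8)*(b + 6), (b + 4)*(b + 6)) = b + 6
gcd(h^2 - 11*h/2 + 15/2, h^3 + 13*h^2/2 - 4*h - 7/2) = 1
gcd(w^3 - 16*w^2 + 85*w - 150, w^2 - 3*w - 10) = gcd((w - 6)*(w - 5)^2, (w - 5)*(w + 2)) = w - 5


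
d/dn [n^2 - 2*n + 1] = 2*n - 2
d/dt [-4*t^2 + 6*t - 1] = 6 - 8*t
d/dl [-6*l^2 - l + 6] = -12*l - 1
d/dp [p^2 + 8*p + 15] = 2*p + 8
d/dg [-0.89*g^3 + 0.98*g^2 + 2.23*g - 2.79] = -2.67*g^2 + 1.96*g + 2.23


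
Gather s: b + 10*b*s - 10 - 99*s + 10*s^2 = b + 10*s^2 + s*(10*b - 99) - 10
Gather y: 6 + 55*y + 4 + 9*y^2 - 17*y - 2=9*y^2 + 38*y + 8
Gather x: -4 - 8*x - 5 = -8*x - 9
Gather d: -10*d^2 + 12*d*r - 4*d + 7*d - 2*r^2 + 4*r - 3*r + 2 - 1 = -10*d^2 + d*(12*r + 3) - 2*r^2 + r + 1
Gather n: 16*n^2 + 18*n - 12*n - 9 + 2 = 16*n^2 + 6*n - 7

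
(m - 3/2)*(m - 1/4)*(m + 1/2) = m^3 - 5*m^2/4 - m/2 + 3/16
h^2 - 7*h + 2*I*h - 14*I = (h - 7)*(h + 2*I)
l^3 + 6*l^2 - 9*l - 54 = (l - 3)*(l + 3)*(l + 6)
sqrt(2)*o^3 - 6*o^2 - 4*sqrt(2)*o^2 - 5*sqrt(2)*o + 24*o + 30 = (o - 5)*(o - 3*sqrt(2))*(sqrt(2)*o + sqrt(2))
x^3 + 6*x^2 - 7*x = x*(x - 1)*(x + 7)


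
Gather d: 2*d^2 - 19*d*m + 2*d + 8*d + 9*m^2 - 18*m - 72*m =2*d^2 + d*(10 - 19*m) + 9*m^2 - 90*m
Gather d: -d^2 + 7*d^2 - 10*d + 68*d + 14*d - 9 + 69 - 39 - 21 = 6*d^2 + 72*d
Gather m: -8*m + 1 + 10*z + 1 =-8*m + 10*z + 2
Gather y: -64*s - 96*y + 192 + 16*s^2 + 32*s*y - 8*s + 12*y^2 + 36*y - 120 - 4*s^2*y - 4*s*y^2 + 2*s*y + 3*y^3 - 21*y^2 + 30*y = 16*s^2 - 72*s + 3*y^3 + y^2*(-4*s - 9) + y*(-4*s^2 + 34*s - 30) + 72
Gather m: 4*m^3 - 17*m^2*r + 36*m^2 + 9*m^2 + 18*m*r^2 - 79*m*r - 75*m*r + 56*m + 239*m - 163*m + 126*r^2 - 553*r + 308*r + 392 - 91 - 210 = 4*m^3 + m^2*(45 - 17*r) + m*(18*r^2 - 154*r + 132) + 126*r^2 - 245*r + 91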